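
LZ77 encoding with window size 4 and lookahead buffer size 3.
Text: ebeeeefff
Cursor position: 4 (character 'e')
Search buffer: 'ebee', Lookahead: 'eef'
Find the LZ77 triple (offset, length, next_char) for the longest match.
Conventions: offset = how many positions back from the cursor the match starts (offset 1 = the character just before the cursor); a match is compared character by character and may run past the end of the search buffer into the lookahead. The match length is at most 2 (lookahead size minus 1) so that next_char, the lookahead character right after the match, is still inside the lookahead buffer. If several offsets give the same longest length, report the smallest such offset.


Try each offset into the search buffer:
  offset=1 (pos 3, char 'e'): match length 2
  offset=2 (pos 2, char 'e'): match length 2
  offset=3 (pos 1, char 'b'): match length 0
  offset=4 (pos 0, char 'e'): match length 1
Longest match has length 2, found at offsets 1, 2; take the smallest, offset 1.
next_char = character at position 4 + 2 = 6 -> 'f'

Best match: offset=1, length=2 (matching 'ee' starting at position 3)
LZ77 triple: (1, 2, 'f')


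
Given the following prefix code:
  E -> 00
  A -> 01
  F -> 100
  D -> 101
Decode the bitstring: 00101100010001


Decoding step by step:
Bits 00 -> E
Bits 101 -> D
Bits 100 -> F
Bits 01 -> A
Bits 00 -> E
Bits 01 -> A


Decoded message: EDFAEA


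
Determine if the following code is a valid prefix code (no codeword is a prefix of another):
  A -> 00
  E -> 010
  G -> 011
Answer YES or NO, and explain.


Checking each pair (does one codeword prefix another?):
  A='00' vs E='010': no prefix
  A='00' vs G='011': no prefix
  E='010' vs A='00': no prefix
  E='010' vs G='011': no prefix
  G='011' vs A='00': no prefix
  G='011' vs E='010': no prefix
No violation found over all pairs.

YES -- this is a valid prefix code. No codeword is a prefix of any other codeword.


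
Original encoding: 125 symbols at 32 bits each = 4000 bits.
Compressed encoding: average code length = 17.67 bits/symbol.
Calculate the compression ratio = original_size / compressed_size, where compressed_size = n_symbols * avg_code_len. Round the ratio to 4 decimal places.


original_size = n_symbols * orig_bits = 125 * 32 = 4000 bits
compressed_size = n_symbols * avg_code_len = 125 * 17.67 = 2208.75 bits
ratio = original_size / compressed_size = 4000 / 2208.75 = 1.811

Compression ratio = 1.811


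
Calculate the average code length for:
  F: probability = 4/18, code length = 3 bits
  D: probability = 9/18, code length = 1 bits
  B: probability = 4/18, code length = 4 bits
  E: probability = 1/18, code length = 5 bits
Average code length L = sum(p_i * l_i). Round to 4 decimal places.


Weighted contributions p_i * l_i:
  F: (4/18) * 3 = 12/18
  D: (9/18) * 1 = 9/18
  B: (4/18) * 4 = 16/18
  E: (1/18) * 5 = 5/18
Sum = (12 + 9 + 16 + 5)/18 = 42/18

L = 42/18 = 2.3333 bits/symbol


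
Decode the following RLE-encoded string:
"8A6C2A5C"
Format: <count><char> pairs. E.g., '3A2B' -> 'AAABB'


Expanding each <count><char> pair:
  8A -> 'AAAAAAAA'
  6C -> 'CCCCCC'
  2A -> 'AA'
  5C -> 'CCCCC'

Decoded = AAAAAAAACCCCCCAACCCCC


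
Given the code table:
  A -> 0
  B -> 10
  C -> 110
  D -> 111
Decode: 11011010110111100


Decoding:
110 -> C
110 -> C
10 -> B
110 -> C
111 -> D
10 -> B
0 -> A


Result: CCBCDBA


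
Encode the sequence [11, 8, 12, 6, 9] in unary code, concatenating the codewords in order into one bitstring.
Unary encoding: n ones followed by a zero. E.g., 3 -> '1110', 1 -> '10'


Encode each number as n ones followed by a terminating 0:
  11 -> 111111111110 (12 bits)
  8 -> 111111110 (9 bits)
  12 -> 1111111111110 (13 bits)
  6 -> 1111110 (7 bits)
  9 -> 1111111110 (10 bits)
Total length = 12 + 9 + 13 + 7 + 10 = 51 bits.

Unary([11, 8, 12, 6, 9]) = 111111111110111111110111111111111011111101111111110 (51 bits)


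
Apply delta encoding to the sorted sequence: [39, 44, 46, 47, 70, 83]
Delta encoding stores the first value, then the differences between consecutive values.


First value: 39
Deltas:
  44 - 39 = 5
  46 - 44 = 2
  47 - 46 = 1
  70 - 47 = 23
  83 - 70 = 13


Delta encoded: [39, 5, 2, 1, 23, 13]


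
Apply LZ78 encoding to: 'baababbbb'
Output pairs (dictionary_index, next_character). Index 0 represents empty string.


LZ78 encoding steps:
Dictionary: {0: ''}
Step 1: w='' (idx 0), next='b' -> output (0, 'b'), add 'b' as idx 1
Step 2: w='' (idx 0), next='a' -> output (0, 'a'), add 'a' as idx 2
Step 3: w='a' (idx 2), next='b' -> output (2, 'b'), add 'ab' as idx 3
Step 4: w='ab' (idx 3), next='b' -> output (3, 'b'), add 'abb' as idx 4
Step 5: w='b' (idx 1), next='b' -> output (1, 'b'), add 'bb' as idx 5


Encoded: [(0, 'b'), (0, 'a'), (2, 'b'), (3, 'b'), (1, 'b')]


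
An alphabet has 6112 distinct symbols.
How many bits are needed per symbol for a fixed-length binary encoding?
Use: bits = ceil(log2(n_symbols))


log2(6112) = 12.5774
Bracket: 2^12 = 4096 < 6112 <= 2^13 = 8192
So ceil(log2(6112)) = 13

bits = ceil(log2(6112)) = ceil(12.5774) = 13 bits


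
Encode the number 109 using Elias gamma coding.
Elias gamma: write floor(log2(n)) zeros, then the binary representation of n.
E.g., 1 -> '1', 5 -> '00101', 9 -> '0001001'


num_bits = floor(log2(109)) + 1 = 7
leading_zeros = num_bits - 1 = 6
binary(109) = 1101101

Elias gamma(109) = '000000' + '1101101' = 0000001101101 (13 bits)


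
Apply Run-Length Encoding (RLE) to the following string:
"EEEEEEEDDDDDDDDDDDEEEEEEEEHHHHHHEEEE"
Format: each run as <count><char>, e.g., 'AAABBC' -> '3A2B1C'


Scanning runs left to right:
  i=0: run of 'E' x 7 -> '7E'
  i=7: run of 'D' x 11 -> '11D'
  i=18: run of 'E' x 8 -> '8E'
  i=26: run of 'H' x 6 -> '6H'
  i=32: run of 'E' x 4 -> '4E'

RLE = 7E11D8E6H4E


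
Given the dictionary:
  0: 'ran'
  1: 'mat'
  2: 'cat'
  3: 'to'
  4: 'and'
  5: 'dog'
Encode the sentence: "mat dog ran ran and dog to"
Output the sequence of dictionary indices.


Look up each word in the dictionary:
  'mat' -> 1
  'dog' -> 5
  'ran' -> 0
  'ran' -> 0
  'and' -> 4
  'dog' -> 5
  'to' -> 3

Encoded: [1, 5, 0, 0, 4, 5, 3]


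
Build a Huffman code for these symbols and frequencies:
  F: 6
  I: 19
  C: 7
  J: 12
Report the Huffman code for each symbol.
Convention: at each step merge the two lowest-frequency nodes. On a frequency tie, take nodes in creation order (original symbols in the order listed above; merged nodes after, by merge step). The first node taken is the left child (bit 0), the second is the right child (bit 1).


Huffman tree construction:
Step 1: Merge F(6) + C(7) = 13
Step 2: Merge J(12) + (F+C)(13) = 25
Step 3: Merge I(19) + (J+(F+C))(25) = 44
Read each symbol's code off the tree from the root (left child = 0, right child = 1).

Codes:
  F: 110 (length 3)
  I: 0 (length 1)
  C: 111 (length 3)
  J: 10 (length 2)
Average code length: 82/44 = 1.8636 bits/symbol


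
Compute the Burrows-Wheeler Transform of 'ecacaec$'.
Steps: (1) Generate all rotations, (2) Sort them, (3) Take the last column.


Rotations (sorted):
  0: $ecacaec -> last char: c
  1: acaec$ec -> last char: c
  2: aec$ecac -> last char: c
  3: c$ecacae -> last char: e
  4: cacaec$e -> last char: e
  5: caec$eca -> last char: a
  6: ec$ecaca -> last char: a
  7: ecacaec$ -> last char: $


BWT = ccceeaa$


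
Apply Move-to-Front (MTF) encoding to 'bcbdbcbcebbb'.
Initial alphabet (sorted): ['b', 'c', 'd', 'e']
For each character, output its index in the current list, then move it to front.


MTF encoding:
'b': index 0 in ['b', 'c', 'd', 'e'] -> ['b', 'c', 'd', 'e']
'c': index 1 in ['b', 'c', 'd', 'e'] -> ['c', 'b', 'd', 'e']
'b': index 1 in ['c', 'b', 'd', 'e'] -> ['b', 'c', 'd', 'e']
'd': index 2 in ['b', 'c', 'd', 'e'] -> ['d', 'b', 'c', 'e']
'b': index 1 in ['d', 'b', 'c', 'e'] -> ['b', 'd', 'c', 'e']
'c': index 2 in ['b', 'd', 'c', 'e'] -> ['c', 'b', 'd', 'e']
'b': index 1 in ['c', 'b', 'd', 'e'] -> ['b', 'c', 'd', 'e']
'c': index 1 in ['b', 'c', 'd', 'e'] -> ['c', 'b', 'd', 'e']
'e': index 3 in ['c', 'b', 'd', 'e'] -> ['e', 'c', 'b', 'd']
'b': index 2 in ['e', 'c', 'b', 'd'] -> ['b', 'e', 'c', 'd']
'b': index 0 in ['b', 'e', 'c', 'd'] -> ['b', 'e', 'c', 'd']
'b': index 0 in ['b', 'e', 'c', 'd'] -> ['b', 'e', 'c', 'd']


Output: [0, 1, 1, 2, 1, 2, 1, 1, 3, 2, 0, 0]


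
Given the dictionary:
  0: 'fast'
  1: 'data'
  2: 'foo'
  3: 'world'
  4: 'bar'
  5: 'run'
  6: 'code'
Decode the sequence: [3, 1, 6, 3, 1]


Look up each index in the dictionary:
  3 -> 'world'
  1 -> 'data'
  6 -> 'code'
  3 -> 'world'
  1 -> 'data'

Decoded: "world data code world data"


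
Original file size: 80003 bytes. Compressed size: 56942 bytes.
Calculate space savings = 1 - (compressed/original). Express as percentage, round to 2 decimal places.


ratio = compressed/original = 56942/80003 = 0.711748
savings = 1 - ratio = 1 - 0.711748 = 0.288252
as a percentage: 0.288252 * 100 = 28.83%

Space savings = 1 - 56942/80003 = 28.83%


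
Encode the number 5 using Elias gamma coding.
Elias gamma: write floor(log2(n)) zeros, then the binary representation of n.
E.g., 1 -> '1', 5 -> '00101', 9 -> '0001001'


num_bits = floor(log2(5)) + 1 = 3
leading_zeros = num_bits - 1 = 2
binary(5) = 101

Elias gamma(5) = '00' + '101' = 00101 (5 bits)


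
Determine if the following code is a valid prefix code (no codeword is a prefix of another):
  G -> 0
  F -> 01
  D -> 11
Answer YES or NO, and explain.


Checking each pair (does one codeword prefix another?):
  G='0' vs F='01': prefix -- VIOLATION

NO -- this is NOT a valid prefix code. G (0) is a prefix of F (01).


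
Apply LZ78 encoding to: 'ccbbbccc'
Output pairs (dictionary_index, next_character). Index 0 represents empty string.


LZ78 encoding steps:
Dictionary: {0: ''}
Step 1: w='' (idx 0), next='c' -> output (0, 'c'), add 'c' as idx 1
Step 2: w='c' (idx 1), next='b' -> output (1, 'b'), add 'cb' as idx 2
Step 3: w='' (idx 0), next='b' -> output (0, 'b'), add 'b' as idx 3
Step 4: w='b' (idx 3), next='c' -> output (3, 'c'), add 'bc' as idx 4
Step 5: w='c' (idx 1), next='c' -> output (1, 'c'), add 'cc' as idx 5


Encoded: [(0, 'c'), (1, 'b'), (0, 'b'), (3, 'c'), (1, 'c')]


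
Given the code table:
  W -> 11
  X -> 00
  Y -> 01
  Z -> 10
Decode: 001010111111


Decoding:
00 -> X
10 -> Z
10 -> Z
11 -> W
11 -> W
11 -> W


Result: XZZWWW


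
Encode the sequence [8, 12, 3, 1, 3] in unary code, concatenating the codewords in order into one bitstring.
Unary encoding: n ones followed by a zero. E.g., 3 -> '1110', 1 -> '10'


Encode each number as n ones followed by a terminating 0:
  8 -> 111111110 (9 bits)
  12 -> 1111111111110 (13 bits)
  3 -> 1110 (4 bits)
  1 -> 10 (2 bits)
  3 -> 1110 (4 bits)
Total length = 9 + 13 + 4 + 2 + 4 = 32 bits.

Unary([8, 12, 3, 1, 3]) = 11111111011111111111101110101110 (32 bits)


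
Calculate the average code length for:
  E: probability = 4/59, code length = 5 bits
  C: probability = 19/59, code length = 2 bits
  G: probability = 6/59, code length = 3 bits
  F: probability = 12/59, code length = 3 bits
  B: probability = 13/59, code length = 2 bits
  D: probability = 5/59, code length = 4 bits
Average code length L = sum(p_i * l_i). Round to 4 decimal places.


Weighted contributions p_i * l_i:
  E: (4/59) * 5 = 20/59
  C: (19/59) * 2 = 38/59
  G: (6/59) * 3 = 18/59
  F: (12/59) * 3 = 36/59
  B: (13/59) * 2 = 26/59
  D: (5/59) * 4 = 20/59
Sum = (20 + 38 + 18 + 36 + 26 + 20)/59 = 158/59

L = 158/59 = 2.6780 bits/symbol


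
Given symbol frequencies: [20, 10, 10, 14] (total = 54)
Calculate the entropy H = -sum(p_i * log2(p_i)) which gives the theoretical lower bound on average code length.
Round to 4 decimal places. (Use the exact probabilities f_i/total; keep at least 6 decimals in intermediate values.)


Per-symbol terms -p_i * log2(p_i) with p_i = f_i/54:
  p = 20/54 = 0.370370: log2(p) = -1.432959, -p*log2(p) = 0.530726
  p = 10/54 = 0.185185: log2(p) = -2.432959, -p*log2(p) = 0.450548
  p = 10/54 = 0.185185: log2(p) = -2.432959, -p*log2(p) = 0.450548
  p = 14/54 = 0.259259: log2(p) = -1.947533, -p*log2(p) = 0.504916
H = 0.530726 + 0.450548 + 0.450548 + 0.504916 = 1.936738

H = 1.9367 bits/symbol


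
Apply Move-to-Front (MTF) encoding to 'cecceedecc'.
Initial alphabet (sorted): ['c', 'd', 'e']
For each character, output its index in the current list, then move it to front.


MTF encoding:
'c': index 0 in ['c', 'd', 'e'] -> ['c', 'd', 'e']
'e': index 2 in ['c', 'd', 'e'] -> ['e', 'c', 'd']
'c': index 1 in ['e', 'c', 'd'] -> ['c', 'e', 'd']
'c': index 0 in ['c', 'e', 'd'] -> ['c', 'e', 'd']
'e': index 1 in ['c', 'e', 'd'] -> ['e', 'c', 'd']
'e': index 0 in ['e', 'c', 'd'] -> ['e', 'c', 'd']
'd': index 2 in ['e', 'c', 'd'] -> ['d', 'e', 'c']
'e': index 1 in ['d', 'e', 'c'] -> ['e', 'd', 'c']
'c': index 2 in ['e', 'd', 'c'] -> ['c', 'e', 'd']
'c': index 0 in ['c', 'e', 'd'] -> ['c', 'e', 'd']


Output: [0, 2, 1, 0, 1, 0, 2, 1, 2, 0]


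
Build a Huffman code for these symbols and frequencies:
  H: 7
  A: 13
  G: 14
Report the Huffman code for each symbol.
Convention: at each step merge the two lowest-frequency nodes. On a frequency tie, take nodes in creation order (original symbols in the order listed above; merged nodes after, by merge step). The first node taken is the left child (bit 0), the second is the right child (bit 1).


Huffman tree construction:
Step 1: Merge H(7) + A(13) = 20
Step 2: Merge G(14) + (H+A)(20) = 34
Read each symbol's code off the tree from the root (left child = 0, right child = 1).

Codes:
  H: 10 (length 2)
  A: 11 (length 2)
  G: 0 (length 1)
Average code length: 54/34 = 1.5882 bits/symbol


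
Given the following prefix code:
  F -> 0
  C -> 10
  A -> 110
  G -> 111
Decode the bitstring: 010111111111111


Decoding step by step:
Bits 0 -> F
Bits 10 -> C
Bits 111 -> G
Bits 111 -> G
Bits 111 -> G
Bits 111 -> G


Decoded message: FCGGGG


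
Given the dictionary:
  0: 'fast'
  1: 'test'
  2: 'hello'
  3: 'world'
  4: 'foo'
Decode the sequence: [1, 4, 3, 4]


Look up each index in the dictionary:
  1 -> 'test'
  4 -> 'foo'
  3 -> 'world'
  4 -> 'foo'

Decoded: "test foo world foo"


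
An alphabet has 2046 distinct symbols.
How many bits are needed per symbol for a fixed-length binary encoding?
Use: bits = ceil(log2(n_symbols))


log2(2046) = 10.9986
Bracket: 2^10 = 1024 < 2046 <= 2^11 = 2048
So ceil(log2(2046)) = 11

bits = ceil(log2(2046)) = ceil(10.9986) = 11 bits


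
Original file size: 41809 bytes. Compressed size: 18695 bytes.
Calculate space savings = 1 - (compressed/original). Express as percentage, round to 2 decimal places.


ratio = compressed/original = 18695/41809 = 0.447153
savings = 1 - ratio = 1 - 0.447153 = 0.552847
as a percentage: 0.552847 * 100 = 55.28%

Space savings = 1 - 18695/41809 = 55.28%


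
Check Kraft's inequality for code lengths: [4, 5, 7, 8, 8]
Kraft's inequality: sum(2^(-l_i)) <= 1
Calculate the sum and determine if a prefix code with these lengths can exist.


Sum = 2^(-4) + 2^(-5) + 2^(-7) + 2^(-8) + 2^(-8)
    = 0.0625 + 0.03125 + 0.0078125 + 0.00390625 + 0.00390625
    = 28/256 = 0.109375
Since 0.109375 <= 1, Kraft's inequality IS satisfied.
A prefix code with these lengths CAN exist.

Kraft sum = 0.109375. Satisfied.


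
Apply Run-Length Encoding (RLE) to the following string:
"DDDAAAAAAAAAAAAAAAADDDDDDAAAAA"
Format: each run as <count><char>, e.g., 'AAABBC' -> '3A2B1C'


Scanning runs left to right:
  i=0: run of 'D' x 3 -> '3D'
  i=3: run of 'A' x 16 -> '16A'
  i=19: run of 'D' x 6 -> '6D'
  i=25: run of 'A' x 5 -> '5A'

RLE = 3D16A6D5A


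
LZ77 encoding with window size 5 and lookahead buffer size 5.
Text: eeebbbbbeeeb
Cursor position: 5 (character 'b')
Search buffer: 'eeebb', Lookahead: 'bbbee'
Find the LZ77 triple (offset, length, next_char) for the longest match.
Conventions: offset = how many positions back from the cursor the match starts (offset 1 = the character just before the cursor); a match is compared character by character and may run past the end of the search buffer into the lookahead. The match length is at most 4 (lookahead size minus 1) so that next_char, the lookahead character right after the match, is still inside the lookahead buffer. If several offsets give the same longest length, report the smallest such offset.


Try each offset into the search buffer:
  offset=1 (pos 4, char 'b'): match length 3
  offset=2 (pos 3, char 'b'): match length 3
  offset=3 (pos 2, char 'e'): match length 0
  offset=4 (pos 1, char 'e'): match length 0
  offset=5 (pos 0, char 'e'): match length 0
Longest match has length 3, found at offsets 1, 2; take the smallest, offset 1.
next_char = character at position 5 + 3 = 8 -> 'e'

Best match: offset=1, length=3 (matching 'bbb' starting at position 4)
LZ77 triple: (1, 3, 'e')


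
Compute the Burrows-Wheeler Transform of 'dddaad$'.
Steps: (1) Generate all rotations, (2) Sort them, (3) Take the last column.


Rotations (sorted):
  0: $dddaad -> last char: d
  1: aad$ddd -> last char: d
  2: ad$ddda -> last char: a
  3: d$dddaa -> last char: a
  4: daad$dd -> last char: d
  5: ddaad$d -> last char: d
  6: dddaad$ -> last char: $


BWT = ddaadd$


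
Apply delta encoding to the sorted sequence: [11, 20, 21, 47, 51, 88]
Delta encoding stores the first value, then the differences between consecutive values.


First value: 11
Deltas:
  20 - 11 = 9
  21 - 20 = 1
  47 - 21 = 26
  51 - 47 = 4
  88 - 51 = 37


Delta encoded: [11, 9, 1, 26, 4, 37]


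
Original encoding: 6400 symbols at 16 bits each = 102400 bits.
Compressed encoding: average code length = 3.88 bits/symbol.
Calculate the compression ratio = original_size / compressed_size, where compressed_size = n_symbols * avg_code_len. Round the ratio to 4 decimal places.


original_size = n_symbols * orig_bits = 6400 * 16 = 102400 bits
compressed_size = n_symbols * avg_code_len = 6400 * 3.88 = 24832.0 bits
ratio = original_size / compressed_size = 102400 / 24832.0 = 4.1237

Compression ratio = 4.1237


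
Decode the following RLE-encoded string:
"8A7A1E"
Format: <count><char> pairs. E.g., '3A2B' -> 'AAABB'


Expanding each <count><char> pair:
  8A -> 'AAAAAAAA'
  7A -> 'AAAAAAA'
  1E -> 'E'

Decoded = AAAAAAAAAAAAAAAE


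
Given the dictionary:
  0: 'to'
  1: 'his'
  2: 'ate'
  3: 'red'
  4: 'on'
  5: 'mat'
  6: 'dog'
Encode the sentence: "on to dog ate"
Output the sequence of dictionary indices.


Look up each word in the dictionary:
  'on' -> 4
  'to' -> 0
  'dog' -> 6
  'ate' -> 2

Encoded: [4, 0, 6, 2]


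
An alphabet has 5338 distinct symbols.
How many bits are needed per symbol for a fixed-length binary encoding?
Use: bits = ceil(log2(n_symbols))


log2(5338) = 12.3821
Bracket: 2^12 = 4096 < 5338 <= 2^13 = 8192
So ceil(log2(5338)) = 13

bits = ceil(log2(5338)) = ceil(12.3821) = 13 bits


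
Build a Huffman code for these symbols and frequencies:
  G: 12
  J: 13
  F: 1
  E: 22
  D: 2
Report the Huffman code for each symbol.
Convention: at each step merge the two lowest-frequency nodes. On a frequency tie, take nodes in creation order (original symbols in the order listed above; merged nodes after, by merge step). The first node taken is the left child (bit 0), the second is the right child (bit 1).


Huffman tree construction:
Step 1: Merge F(1) + D(2) = 3
Step 2: Merge (F+D)(3) + G(12) = 15
Step 3: Merge J(13) + ((F+D)+G)(15) = 28
Step 4: Merge E(22) + (J+((F+D)+G))(28) = 50
Read each symbol's code off the tree from the root (left child = 0, right child = 1).

Codes:
  G: 111 (length 3)
  J: 10 (length 2)
  F: 1100 (length 4)
  E: 0 (length 1)
  D: 1101 (length 4)
Average code length: 96/50 = 1.9200 bits/symbol


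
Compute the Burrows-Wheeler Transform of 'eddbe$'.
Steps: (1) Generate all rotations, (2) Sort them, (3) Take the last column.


Rotations (sorted):
  0: $eddbe -> last char: e
  1: be$edd -> last char: d
  2: dbe$ed -> last char: d
  3: ddbe$e -> last char: e
  4: e$eddb -> last char: b
  5: eddbe$ -> last char: $


BWT = eddeb$


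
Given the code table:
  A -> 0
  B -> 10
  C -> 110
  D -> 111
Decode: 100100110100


Decoding:
10 -> B
0 -> A
10 -> B
0 -> A
110 -> C
10 -> B
0 -> A


Result: BABACBA


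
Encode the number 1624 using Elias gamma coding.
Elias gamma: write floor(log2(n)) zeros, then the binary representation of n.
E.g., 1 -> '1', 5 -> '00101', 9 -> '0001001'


num_bits = floor(log2(1624)) + 1 = 11
leading_zeros = num_bits - 1 = 10
binary(1624) = 11001011000

Elias gamma(1624) = '0000000000' + '11001011000' = 000000000011001011000 (21 bits)


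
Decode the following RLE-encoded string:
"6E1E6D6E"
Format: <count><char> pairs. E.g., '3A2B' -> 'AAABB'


Expanding each <count><char> pair:
  6E -> 'EEEEEE'
  1E -> 'E'
  6D -> 'DDDDDD'
  6E -> 'EEEEEE'

Decoded = EEEEEEEDDDDDDEEEEEE


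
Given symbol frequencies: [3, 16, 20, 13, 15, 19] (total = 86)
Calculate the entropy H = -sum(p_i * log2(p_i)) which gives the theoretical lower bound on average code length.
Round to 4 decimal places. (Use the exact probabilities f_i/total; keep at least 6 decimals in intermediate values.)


Per-symbol terms -p_i * log2(p_i) with p_i = f_i/86:
  p = 3/86 = 0.034884: log2(p) = -4.841302, -p*log2(p) = 0.168883
  p = 16/86 = 0.186047: log2(p) = -2.426265, -p*log2(p) = 0.451398
  p = 20/86 = 0.232558: log2(p) = -2.104337, -p*log2(p) = 0.489381
  p = 13/86 = 0.151163: log2(p) = -2.725825, -p*log2(p) = 0.412043
  p = 15/86 = 0.174419: log2(p) = -2.519374, -p*log2(p) = 0.439426
  p = 19/86 = 0.220930: log2(p) = -2.178337, -p*log2(p) = 0.481261
H = 0.168883 + 0.451398 + 0.489381 + 0.412043 + 0.439426 + 0.481261 = 2.442392

H = 2.4424 bits/symbol


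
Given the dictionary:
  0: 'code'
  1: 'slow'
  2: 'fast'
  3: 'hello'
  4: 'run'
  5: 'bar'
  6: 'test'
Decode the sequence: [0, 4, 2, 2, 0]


Look up each index in the dictionary:
  0 -> 'code'
  4 -> 'run'
  2 -> 'fast'
  2 -> 'fast'
  0 -> 'code'

Decoded: "code run fast fast code"


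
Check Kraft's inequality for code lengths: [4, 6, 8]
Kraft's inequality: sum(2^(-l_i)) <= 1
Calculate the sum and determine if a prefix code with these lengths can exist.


Sum = 2^(-4) + 2^(-6) + 2^(-8)
    = 0.0625 + 0.015625 + 0.00390625
    = 21/256 = 0.08203125
Since 0.08203125 <= 1, Kraft's inequality IS satisfied.
A prefix code with these lengths CAN exist.

Kraft sum = 0.08203125. Satisfied.


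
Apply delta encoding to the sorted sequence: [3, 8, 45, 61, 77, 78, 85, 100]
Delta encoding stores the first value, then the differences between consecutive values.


First value: 3
Deltas:
  8 - 3 = 5
  45 - 8 = 37
  61 - 45 = 16
  77 - 61 = 16
  78 - 77 = 1
  85 - 78 = 7
  100 - 85 = 15


Delta encoded: [3, 5, 37, 16, 16, 1, 7, 15]


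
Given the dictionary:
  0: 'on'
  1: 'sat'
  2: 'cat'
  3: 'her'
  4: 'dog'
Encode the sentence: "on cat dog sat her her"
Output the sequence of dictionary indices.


Look up each word in the dictionary:
  'on' -> 0
  'cat' -> 2
  'dog' -> 4
  'sat' -> 1
  'her' -> 3
  'her' -> 3

Encoded: [0, 2, 4, 1, 3, 3]


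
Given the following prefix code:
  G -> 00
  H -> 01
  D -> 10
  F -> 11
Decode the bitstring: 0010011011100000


Decoding step by step:
Bits 00 -> G
Bits 10 -> D
Bits 01 -> H
Bits 10 -> D
Bits 11 -> F
Bits 10 -> D
Bits 00 -> G
Bits 00 -> G


Decoded message: GDHDFDGG


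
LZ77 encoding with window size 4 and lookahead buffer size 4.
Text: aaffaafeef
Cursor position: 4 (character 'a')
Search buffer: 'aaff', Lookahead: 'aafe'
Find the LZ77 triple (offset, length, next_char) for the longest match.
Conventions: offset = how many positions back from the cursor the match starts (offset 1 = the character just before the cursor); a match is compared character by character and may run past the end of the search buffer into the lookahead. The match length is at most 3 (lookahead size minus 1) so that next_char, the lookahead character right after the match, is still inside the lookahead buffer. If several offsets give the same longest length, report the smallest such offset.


Try each offset into the search buffer:
  offset=1 (pos 3, char 'f'): match length 0
  offset=2 (pos 2, char 'f'): match length 0
  offset=3 (pos 1, char 'a'): match length 1
  offset=4 (pos 0, char 'a'): match length 3
Longest match has length 3 at offset 4.
next_char = character at position 4 + 3 = 7 -> 'e'

Best match: offset=4, length=3 (matching 'aaf' starting at position 0)
LZ77 triple: (4, 3, 'e')


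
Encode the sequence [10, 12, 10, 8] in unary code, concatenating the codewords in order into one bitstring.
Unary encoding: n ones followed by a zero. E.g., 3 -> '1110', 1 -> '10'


Encode each number as n ones followed by a terminating 0:
  10 -> 11111111110 (11 bits)
  12 -> 1111111111110 (13 bits)
  10 -> 11111111110 (11 bits)
  8 -> 111111110 (9 bits)
Total length = 11 + 13 + 11 + 9 = 44 bits.

Unary([10, 12, 10, 8]) = 11111111110111111111111011111111110111111110 (44 bits)


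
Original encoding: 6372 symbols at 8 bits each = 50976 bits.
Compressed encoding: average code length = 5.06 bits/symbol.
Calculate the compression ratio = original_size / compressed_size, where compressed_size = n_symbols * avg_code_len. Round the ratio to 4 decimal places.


original_size = n_symbols * orig_bits = 6372 * 8 = 50976 bits
compressed_size = n_symbols * avg_code_len = 6372 * 5.06 = 32242.32 bits
ratio = original_size / compressed_size = 50976 / 32242.32 = 1.581

Compression ratio = 1.581


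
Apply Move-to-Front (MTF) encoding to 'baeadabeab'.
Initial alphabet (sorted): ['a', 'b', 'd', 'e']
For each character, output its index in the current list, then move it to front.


MTF encoding:
'b': index 1 in ['a', 'b', 'd', 'e'] -> ['b', 'a', 'd', 'e']
'a': index 1 in ['b', 'a', 'd', 'e'] -> ['a', 'b', 'd', 'e']
'e': index 3 in ['a', 'b', 'd', 'e'] -> ['e', 'a', 'b', 'd']
'a': index 1 in ['e', 'a', 'b', 'd'] -> ['a', 'e', 'b', 'd']
'd': index 3 in ['a', 'e', 'b', 'd'] -> ['d', 'a', 'e', 'b']
'a': index 1 in ['d', 'a', 'e', 'b'] -> ['a', 'd', 'e', 'b']
'b': index 3 in ['a', 'd', 'e', 'b'] -> ['b', 'a', 'd', 'e']
'e': index 3 in ['b', 'a', 'd', 'e'] -> ['e', 'b', 'a', 'd']
'a': index 2 in ['e', 'b', 'a', 'd'] -> ['a', 'e', 'b', 'd']
'b': index 2 in ['a', 'e', 'b', 'd'] -> ['b', 'a', 'e', 'd']


Output: [1, 1, 3, 1, 3, 1, 3, 3, 2, 2]


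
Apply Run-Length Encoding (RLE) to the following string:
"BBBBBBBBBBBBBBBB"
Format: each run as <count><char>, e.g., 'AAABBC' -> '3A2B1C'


Scanning runs left to right:
  i=0: run of 'B' x 16 -> '16B'

RLE = 16B


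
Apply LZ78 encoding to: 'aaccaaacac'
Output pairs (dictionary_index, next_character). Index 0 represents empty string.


LZ78 encoding steps:
Dictionary: {0: ''}
Step 1: w='' (idx 0), next='a' -> output (0, 'a'), add 'a' as idx 1
Step 2: w='a' (idx 1), next='c' -> output (1, 'c'), add 'ac' as idx 2
Step 3: w='' (idx 0), next='c' -> output (0, 'c'), add 'c' as idx 3
Step 4: w='a' (idx 1), next='a' -> output (1, 'a'), add 'aa' as idx 4
Step 5: w='ac' (idx 2), next='a' -> output (2, 'a'), add 'aca' as idx 5
Step 6: w='c' (idx 3), end of input -> output (3, '')


Encoded: [(0, 'a'), (1, 'c'), (0, 'c'), (1, 'a'), (2, 'a'), (3, '')]


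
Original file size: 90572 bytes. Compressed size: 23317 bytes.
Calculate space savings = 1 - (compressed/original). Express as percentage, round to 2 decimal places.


ratio = compressed/original = 23317/90572 = 0.257442
savings = 1 - ratio = 1 - 0.257442 = 0.742558
as a percentage: 0.742558 * 100 = 74.26%

Space savings = 1 - 23317/90572 = 74.26%


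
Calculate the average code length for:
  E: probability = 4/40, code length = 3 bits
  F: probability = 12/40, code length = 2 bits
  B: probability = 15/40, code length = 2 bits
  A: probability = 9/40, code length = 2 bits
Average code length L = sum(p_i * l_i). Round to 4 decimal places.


Weighted contributions p_i * l_i:
  E: (4/40) * 3 = 12/40
  F: (12/40) * 2 = 24/40
  B: (15/40) * 2 = 30/40
  A: (9/40) * 2 = 18/40
Sum = (12 + 24 + 30 + 18)/40 = 84/40

L = 84/40 = 2.1000 bits/symbol


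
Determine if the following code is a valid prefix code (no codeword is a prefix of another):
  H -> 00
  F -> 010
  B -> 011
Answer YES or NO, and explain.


Checking each pair (does one codeword prefix another?):
  H='00' vs F='010': no prefix
  H='00' vs B='011': no prefix
  F='010' vs H='00': no prefix
  F='010' vs B='011': no prefix
  B='011' vs H='00': no prefix
  B='011' vs F='010': no prefix
No violation found over all pairs.

YES -- this is a valid prefix code. No codeword is a prefix of any other codeword.


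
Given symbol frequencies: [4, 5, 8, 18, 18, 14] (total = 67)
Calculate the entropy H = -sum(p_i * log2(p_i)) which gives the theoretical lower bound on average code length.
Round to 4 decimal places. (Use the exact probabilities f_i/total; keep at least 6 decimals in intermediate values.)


Per-symbol terms -p_i * log2(p_i) with p_i = f_i/67:
  p = 4/67 = 0.059701: log2(p) = -4.066089, -p*log2(p) = 0.242752
  p = 5/67 = 0.074627: log2(p) = -3.744161, -p*log2(p) = 0.279415
  p = 8/67 = 0.119403: log2(p) = -3.066089, -p*log2(p) = 0.366100
  p = 18/67 = 0.268657: log2(p) = -1.896164, -p*log2(p) = 0.509417
  p = 18/67 = 0.268657: log2(p) = -1.896164, -p*log2(p) = 0.509417
  p = 14/67 = 0.208955: log2(p) = -2.258734, -p*log2(p) = 0.471974
H = 0.242752 + 0.279415 + 0.366100 + 0.509417 + 0.509417 + 0.471974 = 2.379075

H = 2.3791 bits/symbol


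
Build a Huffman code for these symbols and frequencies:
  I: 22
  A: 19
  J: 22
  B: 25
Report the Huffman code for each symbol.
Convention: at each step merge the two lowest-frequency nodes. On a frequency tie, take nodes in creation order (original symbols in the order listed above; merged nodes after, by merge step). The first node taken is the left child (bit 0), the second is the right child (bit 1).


Huffman tree construction:
Step 1: Merge A(19) + I(22) = 41
Step 2: Merge J(22) + B(25) = 47
Step 3: Merge (A+I)(41) + (J+B)(47) = 88
Read each symbol's code off the tree from the root (left child = 0, right child = 1).

Codes:
  I: 01 (length 2)
  A: 00 (length 2)
  J: 10 (length 2)
  B: 11 (length 2)
Average code length: 176/88 = 2.0000 bits/symbol


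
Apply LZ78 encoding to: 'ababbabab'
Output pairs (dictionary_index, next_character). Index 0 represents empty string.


LZ78 encoding steps:
Dictionary: {0: ''}
Step 1: w='' (idx 0), next='a' -> output (0, 'a'), add 'a' as idx 1
Step 2: w='' (idx 0), next='b' -> output (0, 'b'), add 'b' as idx 2
Step 3: w='a' (idx 1), next='b' -> output (1, 'b'), add 'ab' as idx 3
Step 4: w='b' (idx 2), next='a' -> output (2, 'a'), add 'ba' as idx 4
Step 5: w='ba' (idx 4), next='b' -> output (4, 'b'), add 'bab' as idx 5


Encoded: [(0, 'a'), (0, 'b'), (1, 'b'), (2, 'a'), (4, 'b')]


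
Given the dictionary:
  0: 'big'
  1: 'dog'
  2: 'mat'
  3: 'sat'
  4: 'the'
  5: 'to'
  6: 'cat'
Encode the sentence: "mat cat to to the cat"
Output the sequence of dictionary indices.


Look up each word in the dictionary:
  'mat' -> 2
  'cat' -> 6
  'to' -> 5
  'to' -> 5
  'the' -> 4
  'cat' -> 6

Encoded: [2, 6, 5, 5, 4, 6]


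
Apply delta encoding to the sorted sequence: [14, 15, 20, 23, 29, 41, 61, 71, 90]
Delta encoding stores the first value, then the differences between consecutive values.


First value: 14
Deltas:
  15 - 14 = 1
  20 - 15 = 5
  23 - 20 = 3
  29 - 23 = 6
  41 - 29 = 12
  61 - 41 = 20
  71 - 61 = 10
  90 - 71 = 19


Delta encoded: [14, 1, 5, 3, 6, 12, 20, 10, 19]


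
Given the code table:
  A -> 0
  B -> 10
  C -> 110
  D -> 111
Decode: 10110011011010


Decoding:
10 -> B
110 -> C
0 -> A
110 -> C
110 -> C
10 -> B


Result: BCACCB


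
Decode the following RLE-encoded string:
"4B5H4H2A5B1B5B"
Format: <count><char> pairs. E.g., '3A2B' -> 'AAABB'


Expanding each <count><char> pair:
  4B -> 'BBBB'
  5H -> 'HHHHH'
  4H -> 'HHHH'
  2A -> 'AA'
  5B -> 'BBBBB'
  1B -> 'B'
  5B -> 'BBBBB'

Decoded = BBBBHHHHHHHHHAABBBBBBBBBBB


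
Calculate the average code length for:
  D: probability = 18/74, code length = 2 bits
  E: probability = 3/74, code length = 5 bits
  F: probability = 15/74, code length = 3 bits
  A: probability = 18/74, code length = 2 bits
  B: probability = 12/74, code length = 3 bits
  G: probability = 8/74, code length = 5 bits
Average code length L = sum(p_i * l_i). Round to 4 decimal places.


Weighted contributions p_i * l_i:
  D: (18/74) * 2 = 36/74
  E: (3/74) * 5 = 15/74
  F: (15/74) * 3 = 45/74
  A: (18/74) * 2 = 36/74
  B: (12/74) * 3 = 36/74
  G: (8/74) * 5 = 40/74
Sum = (36 + 15 + 45 + 36 + 36 + 40)/74 = 208/74

L = 208/74 = 2.8108 bits/symbol


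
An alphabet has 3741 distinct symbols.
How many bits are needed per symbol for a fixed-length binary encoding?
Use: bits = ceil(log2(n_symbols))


log2(3741) = 11.8692
Bracket: 2^11 = 2048 < 3741 <= 2^12 = 4096
So ceil(log2(3741)) = 12

bits = ceil(log2(3741)) = ceil(11.8692) = 12 bits


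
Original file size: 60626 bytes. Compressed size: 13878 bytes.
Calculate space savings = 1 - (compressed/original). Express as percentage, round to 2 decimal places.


ratio = compressed/original = 13878/60626 = 0.228912
savings = 1 - ratio = 1 - 0.228912 = 0.771088
as a percentage: 0.771088 * 100 = 77.11%

Space savings = 1 - 13878/60626 = 77.11%


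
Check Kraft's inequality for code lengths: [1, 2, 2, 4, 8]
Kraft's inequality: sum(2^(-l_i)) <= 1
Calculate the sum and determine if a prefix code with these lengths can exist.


Sum = 2^(-1) + 2^(-2) + 2^(-2) + 2^(-4) + 2^(-8)
    = 0.5 + 0.25 + 0.25 + 0.0625 + 0.00390625
    = 273/256 = 1.06640625
Since 1.06640625 > 1, Kraft's inequality is NOT satisfied.
A prefix code with these lengths CANNOT exist.

Kraft sum = 1.06640625. Not satisfied.


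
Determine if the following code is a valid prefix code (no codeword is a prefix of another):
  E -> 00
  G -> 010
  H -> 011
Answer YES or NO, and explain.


Checking each pair (does one codeword prefix another?):
  E='00' vs G='010': no prefix
  E='00' vs H='011': no prefix
  G='010' vs E='00': no prefix
  G='010' vs H='011': no prefix
  H='011' vs E='00': no prefix
  H='011' vs G='010': no prefix
No violation found over all pairs.

YES -- this is a valid prefix code. No codeword is a prefix of any other codeword.


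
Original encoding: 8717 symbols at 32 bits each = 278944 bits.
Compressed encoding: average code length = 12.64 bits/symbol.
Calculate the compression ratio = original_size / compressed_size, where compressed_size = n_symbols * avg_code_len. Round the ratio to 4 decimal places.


original_size = n_symbols * orig_bits = 8717 * 32 = 278944 bits
compressed_size = n_symbols * avg_code_len = 8717 * 12.64 = 110182.88 bits
ratio = original_size / compressed_size = 278944 / 110182.88 = 2.5316

Compression ratio = 2.5316


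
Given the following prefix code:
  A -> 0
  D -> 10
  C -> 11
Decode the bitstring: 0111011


Decoding step by step:
Bits 0 -> A
Bits 11 -> C
Bits 10 -> D
Bits 11 -> C


Decoded message: ACDC


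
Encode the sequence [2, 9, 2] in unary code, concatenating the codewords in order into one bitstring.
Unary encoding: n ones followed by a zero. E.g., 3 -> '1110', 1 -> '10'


Encode each number as n ones followed by a terminating 0:
  2 -> 110 (3 bits)
  9 -> 1111111110 (10 bits)
  2 -> 110 (3 bits)
Total length = 3 + 10 + 3 = 16 bits.

Unary([2, 9, 2]) = 1101111111110110 (16 bits)


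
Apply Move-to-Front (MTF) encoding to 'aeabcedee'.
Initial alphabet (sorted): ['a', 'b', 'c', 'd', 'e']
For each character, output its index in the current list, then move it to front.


MTF encoding:
'a': index 0 in ['a', 'b', 'c', 'd', 'e'] -> ['a', 'b', 'c', 'd', 'e']
'e': index 4 in ['a', 'b', 'c', 'd', 'e'] -> ['e', 'a', 'b', 'c', 'd']
'a': index 1 in ['e', 'a', 'b', 'c', 'd'] -> ['a', 'e', 'b', 'c', 'd']
'b': index 2 in ['a', 'e', 'b', 'c', 'd'] -> ['b', 'a', 'e', 'c', 'd']
'c': index 3 in ['b', 'a', 'e', 'c', 'd'] -> ['c', 'b', 'a', 'e', 'd']
'e': index 3 in ['c', 'b', 'a', 'e', 'd'] -> ['e', 'c', 'b', 'a', 'd']
'd': index 4 in ['e', 'c', 'b', 'a', 'd'] -> ['d', 'e', 'c', 'b', 'a']
'e': index 1 in ['d', 'e', 'c', 'b', 'a'] -> ['e', 'd', 'c', 'b', 'a']
'e': index 0 in ['e', 'd', 'c', 'b', 'a'] -> ['e', 'd', 'c', 'b', 'a']


Output: [0, 4, 1, 2, 3, 3, 4, 1, 0]


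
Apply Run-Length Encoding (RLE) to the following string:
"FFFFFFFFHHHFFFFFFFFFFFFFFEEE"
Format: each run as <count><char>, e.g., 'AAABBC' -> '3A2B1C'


Scanning runs left to right:
  i=0: run of 'F' x 8 -> '8F'
  i=8: run of 'H' x 3 -> '3H'
  i=11: run of 'F' x 14 -> '14F'
  i=25: run of 'E' x 3 -> '3E'

RLE = 8F3H14F3E


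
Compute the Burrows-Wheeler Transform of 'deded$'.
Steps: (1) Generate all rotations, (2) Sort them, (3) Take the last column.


Rotations (sorted):
  0: $deded -> last char: d
  1: d$dede -> last char: e
  2: ded$de -> last char: e
  3: deded$ -> last char: $
  4: ed$ded -> last char: d
  5: eded$d -> last char: d


BWT = dee$dd


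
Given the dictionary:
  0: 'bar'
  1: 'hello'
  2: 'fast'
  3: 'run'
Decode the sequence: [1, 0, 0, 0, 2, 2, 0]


Look up each index in the dictionary:
  1 -> 'hello'
  0 -> 'bar'
  0 -> 'bar'
  0 -> 'bar'
  2 -> 'fast'
  2 -> 'fast'
  0 -> 'bar'

Decoded: "hello bar bar bar fast fast bar"


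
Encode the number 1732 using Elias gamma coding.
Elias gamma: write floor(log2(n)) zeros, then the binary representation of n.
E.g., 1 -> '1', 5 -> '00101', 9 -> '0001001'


num_bits = floor(log2(1732)) + 1 = 11
leading_zeros = num_bits - 1 = 10
binary(1732) = 11011000100

Elias gamma(1732) = '0000000000' + '11011000100' = 000000000011011000100 (21 bits)


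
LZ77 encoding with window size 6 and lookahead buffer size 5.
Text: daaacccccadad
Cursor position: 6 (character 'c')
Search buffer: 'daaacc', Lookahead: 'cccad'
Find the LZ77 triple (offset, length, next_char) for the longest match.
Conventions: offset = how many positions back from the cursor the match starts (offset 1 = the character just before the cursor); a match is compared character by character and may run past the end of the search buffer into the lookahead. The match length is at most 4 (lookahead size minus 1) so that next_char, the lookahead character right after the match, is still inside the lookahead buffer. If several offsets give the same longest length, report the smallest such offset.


Try each offset into the search buffer:
  offset=1 (pos 5, char 'c'): match length 3
  offset=2 (pos 4, char 'c'): match length 3
  offset=3 (pos 3, char 'a'): match length 0
  offset=4 (pos 2, char 'a'): match length 0
  offset=5 (pos 1, char 'a'): match length 0
  offset=6 (pos 0, char 'd'): match length 0
Longest match has length 3, found at offsets 1, 2; take the smallest, offset 1.
next_char = character at position 6 + 3 = 9 -> 'a'

Best match: offset=1, length=3 (matching 'ccc' starting at position 5)
LZ77 triple: (1, 3, 'a')


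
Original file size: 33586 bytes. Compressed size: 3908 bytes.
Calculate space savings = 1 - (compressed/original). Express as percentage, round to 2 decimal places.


ratio = compressed/original = 3908/33586 = 0.116358
savings = 1 - ratio = 1 - 0.116358 = 0.883642
as a percentage: 0.883642 * 100 = 88.36%

Space savings = 1 - 3908/33586 = 88.36%


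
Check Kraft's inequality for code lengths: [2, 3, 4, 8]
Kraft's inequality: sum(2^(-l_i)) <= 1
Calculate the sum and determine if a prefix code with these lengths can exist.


Sum = 2^(-2) + 2^(-3) + 2^(-4) + 2^(-8)
    = 0.25 + 0.125 + 0.0625 + 0.00390625
    = 113/256 = 0.44140625
Since 0.44140625 <= 1, Kraft's inequality IS satisfied.
A prefix code with these lengths CAN exist.

Kraft sum = 0.44140625. Satisfied.


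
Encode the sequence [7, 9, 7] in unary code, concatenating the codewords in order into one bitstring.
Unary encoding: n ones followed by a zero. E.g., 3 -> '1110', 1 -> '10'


Encode each number as n ones followed by a terminating 0:
  7 -> 11111110 (8 bits)
  9 -> 1111111110 (10 bits)
  7 -> 11111110 (8 bits)
Total length = 8 + 10 + 8 = 26 bits.

Unary([7, 9, 7]) = 11111110111111111011111110 (26 bits)


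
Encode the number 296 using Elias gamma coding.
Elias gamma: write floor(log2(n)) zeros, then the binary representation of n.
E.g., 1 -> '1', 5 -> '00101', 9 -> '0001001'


num_bits = floor(log2(296)) + 1 = 9
leading_zeros = num_bits - 1 = 8
binary(296) = 100101000

Elias gamma(296) = '00000000' + '100101000' = 00000000100101000 (17 bits)
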